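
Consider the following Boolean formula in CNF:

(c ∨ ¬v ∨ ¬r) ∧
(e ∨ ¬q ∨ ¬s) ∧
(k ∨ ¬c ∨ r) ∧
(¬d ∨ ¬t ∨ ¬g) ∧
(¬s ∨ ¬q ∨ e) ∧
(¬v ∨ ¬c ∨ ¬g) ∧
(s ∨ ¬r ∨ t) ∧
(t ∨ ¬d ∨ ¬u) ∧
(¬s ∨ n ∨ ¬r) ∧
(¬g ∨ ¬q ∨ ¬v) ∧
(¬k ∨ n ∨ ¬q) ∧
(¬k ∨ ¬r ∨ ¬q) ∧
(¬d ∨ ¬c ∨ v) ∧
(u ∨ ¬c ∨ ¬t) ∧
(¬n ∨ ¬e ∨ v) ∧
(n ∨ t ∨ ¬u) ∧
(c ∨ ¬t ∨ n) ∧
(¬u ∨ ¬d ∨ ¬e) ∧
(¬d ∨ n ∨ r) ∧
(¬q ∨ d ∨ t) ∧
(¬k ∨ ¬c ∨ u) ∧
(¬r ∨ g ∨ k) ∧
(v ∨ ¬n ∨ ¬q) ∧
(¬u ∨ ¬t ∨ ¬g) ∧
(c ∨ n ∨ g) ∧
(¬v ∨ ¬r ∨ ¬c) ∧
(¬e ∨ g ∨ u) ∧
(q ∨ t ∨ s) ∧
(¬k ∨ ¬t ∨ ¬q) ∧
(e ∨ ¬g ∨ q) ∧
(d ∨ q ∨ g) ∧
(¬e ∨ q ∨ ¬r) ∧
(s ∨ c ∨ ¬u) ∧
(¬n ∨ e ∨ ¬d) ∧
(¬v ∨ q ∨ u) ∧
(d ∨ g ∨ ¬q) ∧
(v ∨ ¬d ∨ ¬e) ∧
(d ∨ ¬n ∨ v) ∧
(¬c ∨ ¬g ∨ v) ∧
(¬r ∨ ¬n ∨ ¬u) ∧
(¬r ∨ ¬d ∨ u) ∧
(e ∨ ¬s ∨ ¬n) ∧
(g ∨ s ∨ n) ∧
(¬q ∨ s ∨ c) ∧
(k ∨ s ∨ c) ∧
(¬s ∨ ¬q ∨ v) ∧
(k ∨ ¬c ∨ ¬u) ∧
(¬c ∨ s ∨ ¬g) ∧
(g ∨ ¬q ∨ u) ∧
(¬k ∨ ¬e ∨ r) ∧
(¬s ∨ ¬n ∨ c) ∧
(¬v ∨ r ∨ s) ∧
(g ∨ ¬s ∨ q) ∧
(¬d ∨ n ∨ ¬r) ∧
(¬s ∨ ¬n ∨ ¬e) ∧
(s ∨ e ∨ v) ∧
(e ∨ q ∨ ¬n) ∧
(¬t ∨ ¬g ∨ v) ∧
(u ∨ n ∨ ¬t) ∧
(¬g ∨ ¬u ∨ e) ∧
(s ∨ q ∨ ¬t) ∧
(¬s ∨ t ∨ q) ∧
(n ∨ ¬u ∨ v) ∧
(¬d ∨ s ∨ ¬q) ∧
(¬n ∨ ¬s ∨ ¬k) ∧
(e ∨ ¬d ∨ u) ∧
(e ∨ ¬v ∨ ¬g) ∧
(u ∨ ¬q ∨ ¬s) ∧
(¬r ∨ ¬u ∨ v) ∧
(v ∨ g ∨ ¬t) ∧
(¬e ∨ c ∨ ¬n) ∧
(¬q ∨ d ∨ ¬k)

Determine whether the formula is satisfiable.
No

No, the formula is not satisfiable.

No assignment of truth values to the variables can make all 72 clauses true simultaneously.

The formula is UNSAT (unsatisfiable).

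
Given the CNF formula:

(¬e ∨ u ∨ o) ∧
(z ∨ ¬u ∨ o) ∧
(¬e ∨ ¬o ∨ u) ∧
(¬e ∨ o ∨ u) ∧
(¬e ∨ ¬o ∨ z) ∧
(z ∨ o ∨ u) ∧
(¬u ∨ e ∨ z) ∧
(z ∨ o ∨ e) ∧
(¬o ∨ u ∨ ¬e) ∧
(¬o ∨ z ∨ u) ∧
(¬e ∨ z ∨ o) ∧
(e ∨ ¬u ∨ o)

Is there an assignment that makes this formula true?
Yes

Yes, the formula is satisfiable.

One satisfying assignment is: z=True, e=True, u=True, o=False

Verification: With this assignment, all 12 clauses evaluate to true.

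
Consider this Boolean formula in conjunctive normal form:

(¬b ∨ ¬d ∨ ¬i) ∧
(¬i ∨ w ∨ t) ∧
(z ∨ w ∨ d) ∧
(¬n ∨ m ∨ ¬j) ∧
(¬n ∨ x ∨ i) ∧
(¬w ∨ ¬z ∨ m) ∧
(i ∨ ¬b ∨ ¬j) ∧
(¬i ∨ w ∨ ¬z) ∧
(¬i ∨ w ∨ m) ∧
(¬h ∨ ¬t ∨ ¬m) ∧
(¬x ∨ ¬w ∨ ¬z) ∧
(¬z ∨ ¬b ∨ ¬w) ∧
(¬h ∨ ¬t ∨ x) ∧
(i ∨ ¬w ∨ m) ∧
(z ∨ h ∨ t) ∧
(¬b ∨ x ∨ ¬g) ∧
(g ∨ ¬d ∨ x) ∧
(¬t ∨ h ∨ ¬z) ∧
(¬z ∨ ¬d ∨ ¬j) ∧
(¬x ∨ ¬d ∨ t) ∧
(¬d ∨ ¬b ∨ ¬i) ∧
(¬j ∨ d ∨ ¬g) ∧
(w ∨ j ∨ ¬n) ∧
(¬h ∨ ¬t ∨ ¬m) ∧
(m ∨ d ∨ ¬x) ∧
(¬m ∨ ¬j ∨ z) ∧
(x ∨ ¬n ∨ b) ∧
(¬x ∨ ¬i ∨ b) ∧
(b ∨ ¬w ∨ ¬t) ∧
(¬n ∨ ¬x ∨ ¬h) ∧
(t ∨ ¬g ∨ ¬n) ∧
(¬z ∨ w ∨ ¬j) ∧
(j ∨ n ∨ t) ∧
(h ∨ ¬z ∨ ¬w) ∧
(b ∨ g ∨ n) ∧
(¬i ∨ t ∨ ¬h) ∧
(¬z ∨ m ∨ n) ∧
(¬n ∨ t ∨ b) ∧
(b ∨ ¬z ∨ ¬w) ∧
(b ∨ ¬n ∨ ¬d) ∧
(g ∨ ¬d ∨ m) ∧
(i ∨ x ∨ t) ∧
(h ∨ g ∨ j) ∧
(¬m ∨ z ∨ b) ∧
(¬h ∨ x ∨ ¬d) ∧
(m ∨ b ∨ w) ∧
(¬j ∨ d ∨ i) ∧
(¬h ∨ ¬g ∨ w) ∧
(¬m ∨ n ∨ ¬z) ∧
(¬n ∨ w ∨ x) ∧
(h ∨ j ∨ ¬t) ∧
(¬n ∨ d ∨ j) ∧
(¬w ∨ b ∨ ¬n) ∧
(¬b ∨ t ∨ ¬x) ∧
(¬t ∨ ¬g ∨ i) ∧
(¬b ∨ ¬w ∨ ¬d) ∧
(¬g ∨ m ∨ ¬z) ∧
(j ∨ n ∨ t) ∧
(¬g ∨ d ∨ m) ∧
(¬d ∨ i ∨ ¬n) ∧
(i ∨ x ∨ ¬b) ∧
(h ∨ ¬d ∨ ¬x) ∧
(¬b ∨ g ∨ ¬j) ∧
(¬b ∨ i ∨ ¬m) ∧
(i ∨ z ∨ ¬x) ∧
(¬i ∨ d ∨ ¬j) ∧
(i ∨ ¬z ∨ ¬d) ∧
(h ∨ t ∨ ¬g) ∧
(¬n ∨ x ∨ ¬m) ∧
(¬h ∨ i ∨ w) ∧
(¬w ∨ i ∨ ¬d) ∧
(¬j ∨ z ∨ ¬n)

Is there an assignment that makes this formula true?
No

No, the formula is not satisfiable.

No assignment of truth values to the variables can make all 72 clauses true simultaneously.

The formula is UNSAT (unsatisfiable).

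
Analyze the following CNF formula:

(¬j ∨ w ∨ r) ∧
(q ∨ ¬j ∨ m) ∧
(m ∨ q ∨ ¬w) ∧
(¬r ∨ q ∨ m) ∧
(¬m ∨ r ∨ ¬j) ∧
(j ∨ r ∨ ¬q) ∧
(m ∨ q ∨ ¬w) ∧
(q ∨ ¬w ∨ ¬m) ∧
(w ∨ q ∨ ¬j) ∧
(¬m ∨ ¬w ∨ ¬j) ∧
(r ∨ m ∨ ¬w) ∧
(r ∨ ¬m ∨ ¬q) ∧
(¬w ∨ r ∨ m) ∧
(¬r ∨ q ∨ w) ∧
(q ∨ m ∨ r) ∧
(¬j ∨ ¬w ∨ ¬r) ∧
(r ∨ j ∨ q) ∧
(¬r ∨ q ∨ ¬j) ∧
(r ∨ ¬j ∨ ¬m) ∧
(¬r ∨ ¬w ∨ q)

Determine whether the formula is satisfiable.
Yes

Yes, the formula is satisfiable.

One satisfying assignment is: w=False, j=False, q=True, m=False, r=True

Verification: With this assignment, all 20 clauses evaluate to true.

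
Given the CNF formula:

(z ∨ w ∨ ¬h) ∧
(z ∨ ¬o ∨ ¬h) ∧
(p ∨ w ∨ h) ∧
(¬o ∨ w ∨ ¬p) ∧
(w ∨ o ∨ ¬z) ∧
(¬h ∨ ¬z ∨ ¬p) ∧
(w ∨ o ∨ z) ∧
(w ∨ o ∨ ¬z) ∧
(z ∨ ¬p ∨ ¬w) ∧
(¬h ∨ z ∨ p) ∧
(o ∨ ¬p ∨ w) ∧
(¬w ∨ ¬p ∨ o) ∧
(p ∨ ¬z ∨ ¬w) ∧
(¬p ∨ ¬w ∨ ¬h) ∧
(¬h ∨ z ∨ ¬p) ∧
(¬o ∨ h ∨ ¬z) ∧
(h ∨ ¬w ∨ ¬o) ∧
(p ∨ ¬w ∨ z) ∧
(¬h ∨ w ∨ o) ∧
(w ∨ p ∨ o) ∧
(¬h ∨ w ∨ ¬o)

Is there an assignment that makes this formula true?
No

No, the formula is not satisfiable.

No assignment of truth values to the variables can make all 21 clauses true simultaneously.

The formula is UNSAT (unsatisfiable).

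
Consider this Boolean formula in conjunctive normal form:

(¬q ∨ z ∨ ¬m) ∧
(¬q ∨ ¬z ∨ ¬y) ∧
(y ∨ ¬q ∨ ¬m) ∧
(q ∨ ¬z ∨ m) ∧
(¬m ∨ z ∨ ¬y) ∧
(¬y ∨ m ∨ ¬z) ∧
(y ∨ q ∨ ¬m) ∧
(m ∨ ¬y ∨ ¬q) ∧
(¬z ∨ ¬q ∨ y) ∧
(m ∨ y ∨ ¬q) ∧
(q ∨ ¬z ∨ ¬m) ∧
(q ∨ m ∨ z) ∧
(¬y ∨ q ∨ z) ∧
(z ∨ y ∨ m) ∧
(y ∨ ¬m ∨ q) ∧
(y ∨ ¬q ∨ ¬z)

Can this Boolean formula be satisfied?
No

No, the formula is not satisfiable.

No assignment of truth values to the variables can make all 16 clauses true simultaneously.

The formula is UNSAT (unsatisfiable).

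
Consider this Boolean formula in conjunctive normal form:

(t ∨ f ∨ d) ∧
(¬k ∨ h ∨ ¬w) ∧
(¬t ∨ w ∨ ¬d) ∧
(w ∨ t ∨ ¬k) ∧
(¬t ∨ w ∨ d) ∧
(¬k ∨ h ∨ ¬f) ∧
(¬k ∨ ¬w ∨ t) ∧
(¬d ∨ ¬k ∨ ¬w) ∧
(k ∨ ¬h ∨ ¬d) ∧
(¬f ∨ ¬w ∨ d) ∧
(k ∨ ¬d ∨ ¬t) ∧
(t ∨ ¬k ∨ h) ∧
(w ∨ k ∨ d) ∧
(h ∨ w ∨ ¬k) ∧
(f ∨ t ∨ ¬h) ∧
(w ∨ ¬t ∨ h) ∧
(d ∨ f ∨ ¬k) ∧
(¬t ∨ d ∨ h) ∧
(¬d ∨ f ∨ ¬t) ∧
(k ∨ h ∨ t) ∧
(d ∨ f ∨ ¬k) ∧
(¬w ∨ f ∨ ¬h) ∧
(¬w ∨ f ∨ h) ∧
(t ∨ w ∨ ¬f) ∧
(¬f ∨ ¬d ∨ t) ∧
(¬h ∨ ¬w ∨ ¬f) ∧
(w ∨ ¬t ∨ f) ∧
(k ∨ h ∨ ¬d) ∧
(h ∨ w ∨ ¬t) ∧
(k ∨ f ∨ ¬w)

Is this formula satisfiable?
No

No, the formula is not satisfiable.

No assignment of truth values to the variables can make all 30 clauses true simultaneously.

The formula is UNSAT (unsatisfiable).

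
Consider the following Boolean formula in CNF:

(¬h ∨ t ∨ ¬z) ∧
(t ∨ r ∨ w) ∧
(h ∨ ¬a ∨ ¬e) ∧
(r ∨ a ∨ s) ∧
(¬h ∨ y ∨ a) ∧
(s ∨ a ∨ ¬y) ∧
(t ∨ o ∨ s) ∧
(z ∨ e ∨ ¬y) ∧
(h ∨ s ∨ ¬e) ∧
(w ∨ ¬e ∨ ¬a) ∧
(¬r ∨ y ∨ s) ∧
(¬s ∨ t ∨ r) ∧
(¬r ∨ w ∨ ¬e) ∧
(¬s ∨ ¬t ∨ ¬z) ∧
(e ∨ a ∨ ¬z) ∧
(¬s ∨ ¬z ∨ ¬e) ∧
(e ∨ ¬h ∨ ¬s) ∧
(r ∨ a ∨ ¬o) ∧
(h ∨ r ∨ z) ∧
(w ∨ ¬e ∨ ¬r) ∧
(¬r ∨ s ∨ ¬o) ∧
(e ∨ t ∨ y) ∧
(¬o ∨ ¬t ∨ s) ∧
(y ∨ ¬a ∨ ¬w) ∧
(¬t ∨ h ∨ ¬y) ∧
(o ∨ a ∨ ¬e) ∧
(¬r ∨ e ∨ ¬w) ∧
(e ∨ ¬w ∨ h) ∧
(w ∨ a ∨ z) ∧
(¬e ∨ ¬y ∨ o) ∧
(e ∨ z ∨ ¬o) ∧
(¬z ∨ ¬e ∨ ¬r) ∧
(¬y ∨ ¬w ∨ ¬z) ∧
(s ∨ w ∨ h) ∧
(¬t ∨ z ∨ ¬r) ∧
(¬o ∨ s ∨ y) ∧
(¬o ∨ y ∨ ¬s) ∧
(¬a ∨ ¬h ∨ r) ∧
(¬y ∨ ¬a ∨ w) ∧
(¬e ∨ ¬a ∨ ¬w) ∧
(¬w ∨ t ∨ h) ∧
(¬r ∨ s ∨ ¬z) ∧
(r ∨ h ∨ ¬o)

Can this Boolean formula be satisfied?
Yes

Yes, the formula is satisfiable.

One satisfying assignment is: a=False, h=True, r=True, y=True, e=True, o=True, s=True, z=False, w=True, t=False

Verification: With this assignment, all 43 clauses evaluate to true.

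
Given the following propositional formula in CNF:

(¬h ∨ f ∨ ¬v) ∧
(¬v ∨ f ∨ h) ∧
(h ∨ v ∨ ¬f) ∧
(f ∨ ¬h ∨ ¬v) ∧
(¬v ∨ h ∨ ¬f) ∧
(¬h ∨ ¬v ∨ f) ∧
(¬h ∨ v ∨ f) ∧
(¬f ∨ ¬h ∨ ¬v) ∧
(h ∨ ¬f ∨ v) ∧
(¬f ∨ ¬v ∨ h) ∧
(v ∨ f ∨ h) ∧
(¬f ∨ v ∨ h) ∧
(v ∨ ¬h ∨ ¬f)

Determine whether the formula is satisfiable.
No

No, the formula is not satisfiable.

No assignment of truth values to the variables can make all 13 clauses true simultaneously.

The formula is UNSAT (unsatisfiable).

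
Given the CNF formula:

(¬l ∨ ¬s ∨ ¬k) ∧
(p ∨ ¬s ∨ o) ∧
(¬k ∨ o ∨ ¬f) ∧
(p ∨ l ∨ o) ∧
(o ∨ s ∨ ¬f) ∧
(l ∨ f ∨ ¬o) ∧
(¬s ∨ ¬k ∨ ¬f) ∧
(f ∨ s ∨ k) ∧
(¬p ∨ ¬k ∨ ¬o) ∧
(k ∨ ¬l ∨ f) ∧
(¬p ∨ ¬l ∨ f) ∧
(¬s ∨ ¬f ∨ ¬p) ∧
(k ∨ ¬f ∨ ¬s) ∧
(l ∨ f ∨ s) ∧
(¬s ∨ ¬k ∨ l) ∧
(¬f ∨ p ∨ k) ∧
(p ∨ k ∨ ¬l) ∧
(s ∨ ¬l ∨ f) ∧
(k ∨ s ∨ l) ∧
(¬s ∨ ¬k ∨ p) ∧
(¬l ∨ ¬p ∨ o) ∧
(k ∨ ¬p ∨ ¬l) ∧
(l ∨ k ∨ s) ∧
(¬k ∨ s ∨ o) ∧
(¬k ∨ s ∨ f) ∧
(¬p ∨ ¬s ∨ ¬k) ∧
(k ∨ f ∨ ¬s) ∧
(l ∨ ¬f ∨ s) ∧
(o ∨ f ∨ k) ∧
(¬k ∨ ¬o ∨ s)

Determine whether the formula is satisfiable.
No

No, the formula is not satisfiable.

No assignment of truth values to the variables can make all 30 clauses true simultaneously.

The formula is UNSAT (unsatisfiable).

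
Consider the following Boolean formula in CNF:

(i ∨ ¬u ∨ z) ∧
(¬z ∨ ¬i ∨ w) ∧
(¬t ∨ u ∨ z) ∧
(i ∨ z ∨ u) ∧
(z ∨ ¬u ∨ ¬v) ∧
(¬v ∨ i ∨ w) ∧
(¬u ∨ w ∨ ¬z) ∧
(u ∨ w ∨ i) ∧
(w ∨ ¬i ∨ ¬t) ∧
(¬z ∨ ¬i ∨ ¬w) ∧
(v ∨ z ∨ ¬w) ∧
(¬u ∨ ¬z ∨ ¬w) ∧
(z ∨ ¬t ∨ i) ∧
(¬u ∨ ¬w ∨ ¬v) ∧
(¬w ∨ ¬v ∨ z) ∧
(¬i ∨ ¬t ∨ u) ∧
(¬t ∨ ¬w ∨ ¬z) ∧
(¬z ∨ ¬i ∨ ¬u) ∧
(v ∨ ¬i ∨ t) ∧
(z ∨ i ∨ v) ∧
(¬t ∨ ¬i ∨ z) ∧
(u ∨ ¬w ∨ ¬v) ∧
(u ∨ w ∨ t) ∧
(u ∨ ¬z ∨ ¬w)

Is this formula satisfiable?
No

No, the formula is not satisfiable.

No assignment of truth values to the variables can make all 24 clauses true simultaneously.

The formula is UNSAT (unsatisfiable).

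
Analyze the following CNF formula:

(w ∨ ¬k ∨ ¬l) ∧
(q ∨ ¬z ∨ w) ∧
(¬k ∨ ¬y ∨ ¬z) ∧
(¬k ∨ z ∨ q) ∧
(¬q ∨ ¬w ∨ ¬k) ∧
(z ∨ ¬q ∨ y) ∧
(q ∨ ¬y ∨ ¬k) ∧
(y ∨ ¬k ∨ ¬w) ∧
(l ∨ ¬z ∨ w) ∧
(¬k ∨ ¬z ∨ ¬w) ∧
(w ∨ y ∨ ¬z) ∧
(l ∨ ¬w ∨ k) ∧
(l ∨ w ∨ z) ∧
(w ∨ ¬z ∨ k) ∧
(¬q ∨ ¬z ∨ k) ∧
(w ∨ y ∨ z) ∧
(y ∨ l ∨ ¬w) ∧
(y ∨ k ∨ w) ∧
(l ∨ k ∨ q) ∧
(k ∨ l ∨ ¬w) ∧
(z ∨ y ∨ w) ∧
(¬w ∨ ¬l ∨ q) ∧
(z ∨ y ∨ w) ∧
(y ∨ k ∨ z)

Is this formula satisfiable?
Yes

Yes, the formula is satisfiable.

One satisfying assignment is: z=False, y=True, k=False, l=True, q=False, w=False

Verification: With this assignment, all 24 clauses evaluate to true.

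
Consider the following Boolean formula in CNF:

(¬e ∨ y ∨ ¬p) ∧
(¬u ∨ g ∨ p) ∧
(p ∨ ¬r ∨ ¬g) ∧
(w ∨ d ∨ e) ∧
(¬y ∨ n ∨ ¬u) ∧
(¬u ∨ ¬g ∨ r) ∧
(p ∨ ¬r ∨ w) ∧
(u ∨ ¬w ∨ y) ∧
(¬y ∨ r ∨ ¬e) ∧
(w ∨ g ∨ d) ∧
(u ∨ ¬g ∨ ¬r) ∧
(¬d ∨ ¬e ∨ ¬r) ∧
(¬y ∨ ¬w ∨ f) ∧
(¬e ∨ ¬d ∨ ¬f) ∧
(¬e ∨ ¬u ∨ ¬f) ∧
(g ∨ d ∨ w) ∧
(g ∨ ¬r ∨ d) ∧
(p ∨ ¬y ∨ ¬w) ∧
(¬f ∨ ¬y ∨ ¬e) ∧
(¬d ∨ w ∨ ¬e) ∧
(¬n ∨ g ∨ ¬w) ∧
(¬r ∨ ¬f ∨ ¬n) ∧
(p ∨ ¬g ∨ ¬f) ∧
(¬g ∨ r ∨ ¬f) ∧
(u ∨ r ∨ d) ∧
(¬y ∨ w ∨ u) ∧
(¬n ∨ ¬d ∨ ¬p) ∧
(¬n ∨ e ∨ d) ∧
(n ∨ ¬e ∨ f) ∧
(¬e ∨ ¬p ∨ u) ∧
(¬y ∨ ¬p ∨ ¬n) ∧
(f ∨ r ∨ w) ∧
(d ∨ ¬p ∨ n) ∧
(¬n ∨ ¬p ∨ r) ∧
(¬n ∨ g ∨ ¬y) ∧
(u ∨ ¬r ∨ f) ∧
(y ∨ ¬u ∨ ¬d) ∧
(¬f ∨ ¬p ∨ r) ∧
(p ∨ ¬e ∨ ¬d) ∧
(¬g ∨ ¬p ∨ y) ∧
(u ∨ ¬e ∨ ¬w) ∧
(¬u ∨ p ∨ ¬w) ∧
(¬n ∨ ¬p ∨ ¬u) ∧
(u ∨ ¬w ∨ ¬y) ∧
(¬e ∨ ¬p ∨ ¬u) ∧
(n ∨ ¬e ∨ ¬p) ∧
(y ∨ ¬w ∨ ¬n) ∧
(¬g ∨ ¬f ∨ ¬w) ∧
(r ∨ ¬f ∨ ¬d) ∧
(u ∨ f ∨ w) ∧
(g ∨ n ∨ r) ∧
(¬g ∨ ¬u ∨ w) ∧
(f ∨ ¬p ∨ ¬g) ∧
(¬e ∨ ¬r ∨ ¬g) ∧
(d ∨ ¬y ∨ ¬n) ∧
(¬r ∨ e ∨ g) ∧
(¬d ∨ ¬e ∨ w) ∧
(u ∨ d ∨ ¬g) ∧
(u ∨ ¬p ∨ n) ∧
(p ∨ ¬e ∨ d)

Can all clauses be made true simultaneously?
No

No, the formula is not satisfiable.

No assignment of truth values to the variables can make all 60 clauses true simultaneously.

The formula is UNSAT (unsatisfiable).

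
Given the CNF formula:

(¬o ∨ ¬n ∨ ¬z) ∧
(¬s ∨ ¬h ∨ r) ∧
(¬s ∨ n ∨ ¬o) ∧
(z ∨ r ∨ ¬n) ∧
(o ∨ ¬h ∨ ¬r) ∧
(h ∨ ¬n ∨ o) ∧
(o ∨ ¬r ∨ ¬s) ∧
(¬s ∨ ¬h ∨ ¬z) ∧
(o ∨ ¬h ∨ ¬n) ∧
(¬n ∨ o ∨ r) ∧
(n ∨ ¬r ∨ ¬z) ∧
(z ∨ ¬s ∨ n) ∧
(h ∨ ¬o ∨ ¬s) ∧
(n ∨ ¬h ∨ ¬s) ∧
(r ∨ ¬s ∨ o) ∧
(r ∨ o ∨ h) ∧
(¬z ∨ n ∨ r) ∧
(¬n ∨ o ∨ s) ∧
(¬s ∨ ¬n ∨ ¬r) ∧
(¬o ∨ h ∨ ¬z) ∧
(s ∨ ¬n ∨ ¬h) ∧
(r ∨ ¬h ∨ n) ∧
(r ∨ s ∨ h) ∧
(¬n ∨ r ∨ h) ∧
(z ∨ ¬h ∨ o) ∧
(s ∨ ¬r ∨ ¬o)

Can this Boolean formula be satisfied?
Yes

Yes, the formula is satisfiable.

One satisfying assignment is: o=False, s=False, h=False, z=False, n=False, r=True

Verification: With this assignment, all 26 clauses evaluate to true.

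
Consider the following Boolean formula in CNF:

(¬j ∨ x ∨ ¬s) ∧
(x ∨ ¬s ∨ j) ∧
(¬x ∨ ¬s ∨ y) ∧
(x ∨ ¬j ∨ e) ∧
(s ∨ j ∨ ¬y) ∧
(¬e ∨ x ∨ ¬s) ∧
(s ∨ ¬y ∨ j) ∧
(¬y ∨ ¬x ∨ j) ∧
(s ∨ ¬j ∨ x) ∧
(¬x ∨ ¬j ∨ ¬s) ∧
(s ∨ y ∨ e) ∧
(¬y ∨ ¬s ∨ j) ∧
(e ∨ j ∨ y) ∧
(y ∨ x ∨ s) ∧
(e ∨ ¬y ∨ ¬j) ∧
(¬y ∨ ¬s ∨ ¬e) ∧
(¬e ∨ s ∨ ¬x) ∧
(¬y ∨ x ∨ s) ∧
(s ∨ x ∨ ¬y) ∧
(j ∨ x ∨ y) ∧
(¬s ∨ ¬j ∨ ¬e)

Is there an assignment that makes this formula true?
No

No, the formula is not satisfiable.

No assignment of truth values to the variables can make all 21 clauses true simultaneously.

The formula is UNSAT (unsatisfiable).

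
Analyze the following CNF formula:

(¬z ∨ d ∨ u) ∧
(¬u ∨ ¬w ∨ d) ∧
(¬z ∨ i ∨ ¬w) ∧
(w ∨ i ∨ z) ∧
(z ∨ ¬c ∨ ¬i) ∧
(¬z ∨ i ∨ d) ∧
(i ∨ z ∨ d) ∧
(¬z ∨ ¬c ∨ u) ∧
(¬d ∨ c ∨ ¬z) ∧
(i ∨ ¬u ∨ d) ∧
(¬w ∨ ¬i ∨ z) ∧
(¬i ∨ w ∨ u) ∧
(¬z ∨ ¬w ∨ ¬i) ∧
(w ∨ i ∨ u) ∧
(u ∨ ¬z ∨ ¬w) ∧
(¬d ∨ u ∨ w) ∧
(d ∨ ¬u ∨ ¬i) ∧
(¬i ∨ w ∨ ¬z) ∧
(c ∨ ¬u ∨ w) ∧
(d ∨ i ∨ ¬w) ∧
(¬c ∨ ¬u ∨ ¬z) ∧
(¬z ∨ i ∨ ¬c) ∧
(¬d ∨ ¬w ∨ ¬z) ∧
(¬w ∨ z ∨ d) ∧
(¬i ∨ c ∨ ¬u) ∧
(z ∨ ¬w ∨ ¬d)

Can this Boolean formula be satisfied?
No

No, the formula is not satisfiable.

No assignment of truth values to the variables can make all 26 clauses true simultaneously.

The formula is UNSAT (unsatisfiable).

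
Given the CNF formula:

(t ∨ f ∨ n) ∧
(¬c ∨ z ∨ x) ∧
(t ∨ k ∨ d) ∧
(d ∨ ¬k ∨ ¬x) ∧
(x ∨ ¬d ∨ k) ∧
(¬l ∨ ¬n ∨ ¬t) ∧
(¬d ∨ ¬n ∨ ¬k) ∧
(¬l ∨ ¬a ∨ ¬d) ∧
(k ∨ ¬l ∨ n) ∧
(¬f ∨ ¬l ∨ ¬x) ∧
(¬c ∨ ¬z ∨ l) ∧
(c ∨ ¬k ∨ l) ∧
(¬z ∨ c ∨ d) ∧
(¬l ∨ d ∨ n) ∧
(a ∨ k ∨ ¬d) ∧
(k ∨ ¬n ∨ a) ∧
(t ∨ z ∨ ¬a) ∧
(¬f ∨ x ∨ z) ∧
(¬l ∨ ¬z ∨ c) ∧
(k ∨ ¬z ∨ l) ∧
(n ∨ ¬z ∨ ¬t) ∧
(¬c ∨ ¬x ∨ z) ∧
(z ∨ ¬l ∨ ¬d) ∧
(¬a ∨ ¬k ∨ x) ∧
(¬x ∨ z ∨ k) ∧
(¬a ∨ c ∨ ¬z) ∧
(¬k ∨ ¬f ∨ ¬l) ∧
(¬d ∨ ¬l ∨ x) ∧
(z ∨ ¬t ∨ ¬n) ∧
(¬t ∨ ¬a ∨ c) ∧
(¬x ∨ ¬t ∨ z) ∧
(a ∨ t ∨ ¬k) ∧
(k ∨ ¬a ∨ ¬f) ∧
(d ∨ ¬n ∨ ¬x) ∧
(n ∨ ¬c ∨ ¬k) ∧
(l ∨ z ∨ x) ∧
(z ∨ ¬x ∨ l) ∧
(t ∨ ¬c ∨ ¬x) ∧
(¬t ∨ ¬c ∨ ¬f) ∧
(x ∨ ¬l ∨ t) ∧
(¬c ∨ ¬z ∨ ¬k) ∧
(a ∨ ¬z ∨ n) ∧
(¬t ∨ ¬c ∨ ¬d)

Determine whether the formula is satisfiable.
No

No, the formula is not satisfiable.

No assignment of truth values to the variables can make all 43 clauses true simultaneously.

The formula is UNSAT (unsatisfiable).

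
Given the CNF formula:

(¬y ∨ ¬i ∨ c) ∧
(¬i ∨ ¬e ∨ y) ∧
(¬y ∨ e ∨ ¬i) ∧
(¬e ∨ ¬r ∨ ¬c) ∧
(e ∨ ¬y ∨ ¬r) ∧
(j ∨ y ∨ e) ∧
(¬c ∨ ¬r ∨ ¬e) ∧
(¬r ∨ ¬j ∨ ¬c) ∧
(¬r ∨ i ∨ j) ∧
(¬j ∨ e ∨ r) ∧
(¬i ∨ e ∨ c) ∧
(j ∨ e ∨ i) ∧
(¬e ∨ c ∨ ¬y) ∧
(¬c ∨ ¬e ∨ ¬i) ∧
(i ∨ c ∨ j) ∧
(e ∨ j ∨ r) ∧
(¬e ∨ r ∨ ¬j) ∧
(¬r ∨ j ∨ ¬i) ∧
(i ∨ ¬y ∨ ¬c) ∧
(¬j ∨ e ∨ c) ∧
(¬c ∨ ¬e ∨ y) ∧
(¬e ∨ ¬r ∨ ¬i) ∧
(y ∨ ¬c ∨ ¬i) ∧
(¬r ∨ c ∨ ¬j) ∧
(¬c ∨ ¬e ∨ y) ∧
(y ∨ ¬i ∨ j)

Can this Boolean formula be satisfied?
No

No, the formula is not satisfiable.

No assignment of truth values to the variables can make all 26 clauses true simultaneously.

The formula is UNSAT (unsatisfiable).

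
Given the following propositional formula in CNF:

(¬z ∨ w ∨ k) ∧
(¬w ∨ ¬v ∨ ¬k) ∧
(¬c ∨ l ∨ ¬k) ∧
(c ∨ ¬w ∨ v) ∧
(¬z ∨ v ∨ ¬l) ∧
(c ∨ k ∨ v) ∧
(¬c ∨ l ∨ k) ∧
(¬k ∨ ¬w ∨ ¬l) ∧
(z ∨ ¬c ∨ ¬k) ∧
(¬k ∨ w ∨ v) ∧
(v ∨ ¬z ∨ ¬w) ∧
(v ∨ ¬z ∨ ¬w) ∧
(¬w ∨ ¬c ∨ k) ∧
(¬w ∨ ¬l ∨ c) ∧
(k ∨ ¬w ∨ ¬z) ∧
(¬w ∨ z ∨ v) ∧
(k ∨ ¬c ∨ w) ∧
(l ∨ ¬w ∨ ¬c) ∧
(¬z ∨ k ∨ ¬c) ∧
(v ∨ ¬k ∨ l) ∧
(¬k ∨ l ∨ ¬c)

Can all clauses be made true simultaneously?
Yes

Yes, the formula is satisfiable.

One satisfying assignment is: z=False, l=False, c=False, w=False, v=True, k=False

Verification: With this assignment, all 21 clauses evaluate to true.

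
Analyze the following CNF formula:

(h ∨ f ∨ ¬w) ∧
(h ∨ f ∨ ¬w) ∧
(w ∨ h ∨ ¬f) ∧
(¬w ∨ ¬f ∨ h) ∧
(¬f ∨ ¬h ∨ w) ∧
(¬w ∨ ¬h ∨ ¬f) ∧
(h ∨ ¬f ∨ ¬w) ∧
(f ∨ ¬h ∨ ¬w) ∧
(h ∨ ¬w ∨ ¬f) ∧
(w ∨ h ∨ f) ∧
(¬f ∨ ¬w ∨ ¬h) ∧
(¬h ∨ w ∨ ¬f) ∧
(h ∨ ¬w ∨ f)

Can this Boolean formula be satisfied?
Yes

Yes, the formula is satisfiable.

One satisfying assignment is: f=False, w=False, h=True

Verification: With this assignment, all 13 clauses evaluate to true.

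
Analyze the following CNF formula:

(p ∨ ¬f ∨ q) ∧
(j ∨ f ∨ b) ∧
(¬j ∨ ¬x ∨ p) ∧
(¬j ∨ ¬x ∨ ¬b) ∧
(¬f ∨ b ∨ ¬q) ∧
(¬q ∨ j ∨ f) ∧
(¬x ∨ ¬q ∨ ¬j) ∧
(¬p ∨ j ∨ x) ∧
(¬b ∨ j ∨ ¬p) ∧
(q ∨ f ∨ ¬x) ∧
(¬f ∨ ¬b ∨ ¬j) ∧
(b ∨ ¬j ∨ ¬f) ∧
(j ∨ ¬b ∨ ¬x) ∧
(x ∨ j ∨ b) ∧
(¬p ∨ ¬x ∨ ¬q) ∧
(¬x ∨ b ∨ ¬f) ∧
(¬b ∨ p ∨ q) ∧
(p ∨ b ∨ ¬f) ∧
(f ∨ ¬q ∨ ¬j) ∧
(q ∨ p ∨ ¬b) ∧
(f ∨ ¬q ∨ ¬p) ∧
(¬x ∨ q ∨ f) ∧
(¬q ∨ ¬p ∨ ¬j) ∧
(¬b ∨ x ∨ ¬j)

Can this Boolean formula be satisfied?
Yes

Yes, the formula is satisfiable.

One satisfying assignment is: x=False, j=False, q=True, f=True, p=False, b=True

Verification: With this assignment, all 24 clauses evaluate to true.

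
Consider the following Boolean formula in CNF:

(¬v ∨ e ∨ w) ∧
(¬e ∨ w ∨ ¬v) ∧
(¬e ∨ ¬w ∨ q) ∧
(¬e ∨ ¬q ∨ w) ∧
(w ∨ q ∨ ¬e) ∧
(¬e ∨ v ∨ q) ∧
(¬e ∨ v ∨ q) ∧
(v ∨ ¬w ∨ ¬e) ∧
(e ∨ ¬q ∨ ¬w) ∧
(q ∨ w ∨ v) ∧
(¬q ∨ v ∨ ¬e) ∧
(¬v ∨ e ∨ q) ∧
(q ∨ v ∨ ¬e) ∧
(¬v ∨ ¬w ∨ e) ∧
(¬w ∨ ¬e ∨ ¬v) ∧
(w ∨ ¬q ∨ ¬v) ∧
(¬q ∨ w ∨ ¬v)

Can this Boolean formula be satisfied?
Yes

Yes, the formula is satisfiable.

One satisfying assignment is: e=False, w=True, q=False, v=False

Verification: With this assignment, all 17 clauses evaluate to true.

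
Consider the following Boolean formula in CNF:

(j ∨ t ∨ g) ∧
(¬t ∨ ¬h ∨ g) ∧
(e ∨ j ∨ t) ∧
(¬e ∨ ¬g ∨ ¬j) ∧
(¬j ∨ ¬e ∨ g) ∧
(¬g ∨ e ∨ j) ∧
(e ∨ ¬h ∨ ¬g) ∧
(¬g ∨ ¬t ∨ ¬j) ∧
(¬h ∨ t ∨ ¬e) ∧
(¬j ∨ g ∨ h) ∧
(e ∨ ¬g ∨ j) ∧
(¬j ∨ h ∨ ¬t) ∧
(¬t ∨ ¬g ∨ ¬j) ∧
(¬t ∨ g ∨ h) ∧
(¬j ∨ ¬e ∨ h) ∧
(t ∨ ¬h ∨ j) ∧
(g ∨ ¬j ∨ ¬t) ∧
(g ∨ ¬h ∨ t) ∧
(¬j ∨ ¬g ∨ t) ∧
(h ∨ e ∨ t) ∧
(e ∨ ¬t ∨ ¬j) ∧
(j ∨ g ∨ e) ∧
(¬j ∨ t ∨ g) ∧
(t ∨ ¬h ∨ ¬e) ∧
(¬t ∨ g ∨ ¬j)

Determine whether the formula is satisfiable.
Yes

Yes, the formula is satisfiable.

One satisfying assignment is: t=False, h=False, j=False, g=True, e=True

Verification: With this assignment, all 25 clauses evaluate to true.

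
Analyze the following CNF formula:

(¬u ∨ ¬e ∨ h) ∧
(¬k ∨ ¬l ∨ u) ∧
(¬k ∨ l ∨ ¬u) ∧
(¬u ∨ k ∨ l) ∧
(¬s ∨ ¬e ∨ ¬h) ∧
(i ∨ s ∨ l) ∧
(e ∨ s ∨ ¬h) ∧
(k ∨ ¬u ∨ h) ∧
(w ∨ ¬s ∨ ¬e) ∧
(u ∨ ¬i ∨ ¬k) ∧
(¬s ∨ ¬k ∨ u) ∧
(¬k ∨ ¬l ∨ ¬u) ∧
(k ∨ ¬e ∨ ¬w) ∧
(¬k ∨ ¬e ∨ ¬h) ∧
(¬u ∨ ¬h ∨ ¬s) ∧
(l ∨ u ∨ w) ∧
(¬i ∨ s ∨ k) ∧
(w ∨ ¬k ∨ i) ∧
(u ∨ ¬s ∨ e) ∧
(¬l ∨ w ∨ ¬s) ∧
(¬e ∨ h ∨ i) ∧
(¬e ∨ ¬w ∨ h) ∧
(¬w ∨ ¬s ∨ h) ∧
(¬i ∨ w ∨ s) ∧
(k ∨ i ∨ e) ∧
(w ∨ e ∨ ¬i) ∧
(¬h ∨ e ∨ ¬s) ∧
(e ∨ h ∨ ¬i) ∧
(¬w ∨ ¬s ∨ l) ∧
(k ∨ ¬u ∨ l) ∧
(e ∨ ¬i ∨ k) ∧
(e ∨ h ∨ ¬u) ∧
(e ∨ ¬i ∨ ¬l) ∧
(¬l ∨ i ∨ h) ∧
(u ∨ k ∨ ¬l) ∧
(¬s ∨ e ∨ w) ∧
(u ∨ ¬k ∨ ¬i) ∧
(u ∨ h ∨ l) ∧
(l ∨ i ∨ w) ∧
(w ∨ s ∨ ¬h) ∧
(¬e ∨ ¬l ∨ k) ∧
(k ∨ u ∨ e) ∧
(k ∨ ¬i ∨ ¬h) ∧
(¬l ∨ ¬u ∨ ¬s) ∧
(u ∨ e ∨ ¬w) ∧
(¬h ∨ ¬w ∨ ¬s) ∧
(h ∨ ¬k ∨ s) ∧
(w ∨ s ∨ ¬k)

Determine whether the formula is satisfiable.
No

No, the formula is not satisfiable.

No assignment of truth values to the variables can make all 48 clauses true simultaneously.

The formula is UNSAT (unsatisfiable).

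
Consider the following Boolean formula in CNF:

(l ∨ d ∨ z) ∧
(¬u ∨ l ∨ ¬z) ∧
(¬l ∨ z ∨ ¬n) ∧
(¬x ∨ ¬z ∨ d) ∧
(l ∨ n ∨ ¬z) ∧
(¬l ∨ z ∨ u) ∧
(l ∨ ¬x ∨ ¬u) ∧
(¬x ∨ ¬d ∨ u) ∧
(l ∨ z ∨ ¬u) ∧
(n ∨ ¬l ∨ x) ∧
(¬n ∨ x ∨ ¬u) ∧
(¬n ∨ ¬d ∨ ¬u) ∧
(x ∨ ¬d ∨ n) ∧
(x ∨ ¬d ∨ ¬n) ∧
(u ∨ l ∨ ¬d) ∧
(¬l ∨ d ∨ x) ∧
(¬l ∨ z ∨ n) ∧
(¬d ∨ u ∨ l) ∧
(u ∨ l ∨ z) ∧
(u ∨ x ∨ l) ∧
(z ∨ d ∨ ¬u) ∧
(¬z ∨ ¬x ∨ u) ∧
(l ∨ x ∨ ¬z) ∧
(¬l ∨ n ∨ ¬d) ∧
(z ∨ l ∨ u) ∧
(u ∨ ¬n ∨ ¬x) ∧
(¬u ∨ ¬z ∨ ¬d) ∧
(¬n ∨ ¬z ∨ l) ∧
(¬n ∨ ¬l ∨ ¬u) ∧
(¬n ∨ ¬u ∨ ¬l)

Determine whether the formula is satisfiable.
No

No, the formula is not satisfiable.

No assignment of truth values to the variables can make all 30 clauses true simultaneously.

The formula is UNSAT (unsatisfiable).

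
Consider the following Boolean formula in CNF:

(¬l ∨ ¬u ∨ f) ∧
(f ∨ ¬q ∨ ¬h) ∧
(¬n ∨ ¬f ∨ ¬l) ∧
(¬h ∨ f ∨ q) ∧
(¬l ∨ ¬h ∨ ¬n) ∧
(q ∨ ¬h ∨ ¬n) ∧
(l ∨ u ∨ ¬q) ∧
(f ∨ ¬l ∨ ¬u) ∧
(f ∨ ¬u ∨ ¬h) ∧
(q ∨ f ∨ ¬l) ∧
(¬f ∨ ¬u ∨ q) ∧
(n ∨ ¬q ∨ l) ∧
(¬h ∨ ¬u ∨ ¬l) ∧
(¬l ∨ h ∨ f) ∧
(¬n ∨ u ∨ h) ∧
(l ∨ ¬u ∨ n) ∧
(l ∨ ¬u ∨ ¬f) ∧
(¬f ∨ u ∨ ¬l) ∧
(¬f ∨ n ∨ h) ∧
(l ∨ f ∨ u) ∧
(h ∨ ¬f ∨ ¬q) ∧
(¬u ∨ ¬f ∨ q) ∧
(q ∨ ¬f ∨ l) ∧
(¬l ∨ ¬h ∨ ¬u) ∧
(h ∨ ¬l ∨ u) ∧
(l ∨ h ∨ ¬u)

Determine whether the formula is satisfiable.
No

No, the formula is not satisfiable.

No assignment of truth values to the variables can make all 26 clauses true simultaneously.

The formula is UNSAT (unsatisfiable).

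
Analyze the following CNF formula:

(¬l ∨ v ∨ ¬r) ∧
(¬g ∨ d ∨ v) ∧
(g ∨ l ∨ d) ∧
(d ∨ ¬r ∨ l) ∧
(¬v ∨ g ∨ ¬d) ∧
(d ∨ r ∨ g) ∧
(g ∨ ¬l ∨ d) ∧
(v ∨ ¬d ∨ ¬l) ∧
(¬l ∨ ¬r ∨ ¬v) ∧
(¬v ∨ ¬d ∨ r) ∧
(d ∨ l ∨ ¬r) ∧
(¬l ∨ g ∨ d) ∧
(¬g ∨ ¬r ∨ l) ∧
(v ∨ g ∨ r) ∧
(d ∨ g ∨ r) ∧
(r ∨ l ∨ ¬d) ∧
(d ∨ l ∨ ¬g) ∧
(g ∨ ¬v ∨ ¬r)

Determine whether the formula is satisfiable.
Yes

Yes, the formula is satisfiable.

One satisfying assignment is: d=True, r=True, v=False, g=False, l=False

Verification: With this assignment, all 18 clauses evaluate to true.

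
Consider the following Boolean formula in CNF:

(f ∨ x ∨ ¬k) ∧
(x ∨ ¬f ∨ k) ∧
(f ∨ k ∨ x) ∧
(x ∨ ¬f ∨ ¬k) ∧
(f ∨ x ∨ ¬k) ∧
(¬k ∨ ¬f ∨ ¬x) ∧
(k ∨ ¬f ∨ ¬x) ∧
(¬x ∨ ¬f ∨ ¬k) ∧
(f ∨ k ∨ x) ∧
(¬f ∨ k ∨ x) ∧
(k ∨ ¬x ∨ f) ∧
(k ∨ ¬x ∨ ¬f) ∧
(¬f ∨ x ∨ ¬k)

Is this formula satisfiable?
Yes

Yes, the formula is satisfiable.

One satisfying assignment is: x=True, f=False, k=True

Verification: With this assignment, all 13 clauses evaluate to true.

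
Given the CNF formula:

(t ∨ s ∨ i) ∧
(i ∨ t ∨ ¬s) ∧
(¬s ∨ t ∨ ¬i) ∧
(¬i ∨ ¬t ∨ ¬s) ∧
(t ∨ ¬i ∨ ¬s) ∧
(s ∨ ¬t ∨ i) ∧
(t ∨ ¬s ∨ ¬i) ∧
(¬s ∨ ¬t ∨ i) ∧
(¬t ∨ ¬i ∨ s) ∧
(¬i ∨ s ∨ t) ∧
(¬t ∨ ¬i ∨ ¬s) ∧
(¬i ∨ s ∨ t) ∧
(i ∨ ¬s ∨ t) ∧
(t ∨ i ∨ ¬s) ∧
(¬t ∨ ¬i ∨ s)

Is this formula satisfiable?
No

No, the formula is not satisfiable.

No assignment of truth values to the variables can make all 15 clauses true simultaneously.

The formula is UNSAT (unsatisfiable).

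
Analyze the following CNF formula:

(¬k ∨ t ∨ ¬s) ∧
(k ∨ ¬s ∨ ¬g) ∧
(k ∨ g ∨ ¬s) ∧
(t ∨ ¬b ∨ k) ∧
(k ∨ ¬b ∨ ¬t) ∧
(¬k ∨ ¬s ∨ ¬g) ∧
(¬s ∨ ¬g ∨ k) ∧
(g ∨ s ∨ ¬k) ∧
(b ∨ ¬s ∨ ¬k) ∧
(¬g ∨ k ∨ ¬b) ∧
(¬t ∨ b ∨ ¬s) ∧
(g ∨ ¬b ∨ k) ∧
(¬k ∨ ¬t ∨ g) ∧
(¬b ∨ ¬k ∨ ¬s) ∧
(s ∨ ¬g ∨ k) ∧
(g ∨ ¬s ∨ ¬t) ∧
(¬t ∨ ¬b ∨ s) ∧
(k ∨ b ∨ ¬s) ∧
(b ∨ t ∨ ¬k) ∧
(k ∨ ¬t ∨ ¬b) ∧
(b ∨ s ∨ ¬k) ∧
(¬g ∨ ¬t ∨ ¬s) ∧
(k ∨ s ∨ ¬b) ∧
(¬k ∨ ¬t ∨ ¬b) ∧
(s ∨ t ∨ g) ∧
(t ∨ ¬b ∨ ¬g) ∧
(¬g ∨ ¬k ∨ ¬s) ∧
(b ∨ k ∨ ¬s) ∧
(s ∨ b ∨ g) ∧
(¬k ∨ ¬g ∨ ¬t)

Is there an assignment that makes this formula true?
No

No, the formula is not satisfiable.

No assignment of truth values to the variables can make all 30 clauses true simultaneously.

The formula is UNSAT (unsatisfiable).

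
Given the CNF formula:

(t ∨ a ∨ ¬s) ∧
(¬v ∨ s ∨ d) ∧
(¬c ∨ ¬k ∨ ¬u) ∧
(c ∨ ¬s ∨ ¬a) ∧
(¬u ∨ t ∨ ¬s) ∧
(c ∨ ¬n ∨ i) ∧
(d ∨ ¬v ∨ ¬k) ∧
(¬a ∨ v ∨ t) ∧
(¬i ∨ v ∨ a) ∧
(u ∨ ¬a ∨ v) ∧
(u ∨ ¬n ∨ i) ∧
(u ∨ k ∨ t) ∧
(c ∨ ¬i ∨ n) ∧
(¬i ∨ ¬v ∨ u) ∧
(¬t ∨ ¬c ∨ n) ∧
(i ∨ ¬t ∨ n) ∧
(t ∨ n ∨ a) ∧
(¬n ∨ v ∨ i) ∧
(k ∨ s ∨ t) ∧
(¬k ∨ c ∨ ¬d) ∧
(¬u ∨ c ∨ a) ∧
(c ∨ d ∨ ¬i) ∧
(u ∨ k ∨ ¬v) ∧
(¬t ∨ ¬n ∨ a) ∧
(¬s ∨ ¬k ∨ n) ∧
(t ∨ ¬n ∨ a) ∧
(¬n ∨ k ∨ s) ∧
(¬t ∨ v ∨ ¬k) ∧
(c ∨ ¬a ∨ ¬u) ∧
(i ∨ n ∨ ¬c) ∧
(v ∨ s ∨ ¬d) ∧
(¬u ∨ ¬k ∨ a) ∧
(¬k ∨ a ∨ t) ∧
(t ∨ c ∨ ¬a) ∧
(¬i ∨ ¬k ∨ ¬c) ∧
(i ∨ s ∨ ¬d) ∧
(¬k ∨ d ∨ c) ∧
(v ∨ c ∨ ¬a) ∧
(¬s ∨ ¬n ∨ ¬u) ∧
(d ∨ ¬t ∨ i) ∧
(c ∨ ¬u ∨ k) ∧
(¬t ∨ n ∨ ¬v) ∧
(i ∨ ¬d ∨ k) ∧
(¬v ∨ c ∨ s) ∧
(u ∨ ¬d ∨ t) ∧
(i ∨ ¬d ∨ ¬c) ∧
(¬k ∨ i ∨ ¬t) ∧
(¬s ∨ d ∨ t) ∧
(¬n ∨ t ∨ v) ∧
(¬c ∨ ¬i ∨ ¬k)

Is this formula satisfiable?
No

No, the formula is not satisfiable.

No assignment of truth values to the variables can make all 50 clauses true simultaneously.

The formula is UNSAT (unsatisfiable).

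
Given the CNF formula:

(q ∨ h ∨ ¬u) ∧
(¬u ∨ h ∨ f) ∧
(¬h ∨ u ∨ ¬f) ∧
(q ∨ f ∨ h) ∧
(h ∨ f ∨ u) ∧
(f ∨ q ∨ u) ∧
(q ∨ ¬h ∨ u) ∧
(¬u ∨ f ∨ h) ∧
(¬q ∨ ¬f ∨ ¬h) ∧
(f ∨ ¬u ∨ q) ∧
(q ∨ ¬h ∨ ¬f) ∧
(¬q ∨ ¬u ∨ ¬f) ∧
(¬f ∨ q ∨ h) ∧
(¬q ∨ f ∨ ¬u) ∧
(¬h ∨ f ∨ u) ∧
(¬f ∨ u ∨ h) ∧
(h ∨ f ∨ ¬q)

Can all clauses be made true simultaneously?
No

No, the formula is not satisfiable.

No assignment of truth values to the variables can make all 17 clauses true simultaneously.

The formula is UNSAT (unsatisfiable).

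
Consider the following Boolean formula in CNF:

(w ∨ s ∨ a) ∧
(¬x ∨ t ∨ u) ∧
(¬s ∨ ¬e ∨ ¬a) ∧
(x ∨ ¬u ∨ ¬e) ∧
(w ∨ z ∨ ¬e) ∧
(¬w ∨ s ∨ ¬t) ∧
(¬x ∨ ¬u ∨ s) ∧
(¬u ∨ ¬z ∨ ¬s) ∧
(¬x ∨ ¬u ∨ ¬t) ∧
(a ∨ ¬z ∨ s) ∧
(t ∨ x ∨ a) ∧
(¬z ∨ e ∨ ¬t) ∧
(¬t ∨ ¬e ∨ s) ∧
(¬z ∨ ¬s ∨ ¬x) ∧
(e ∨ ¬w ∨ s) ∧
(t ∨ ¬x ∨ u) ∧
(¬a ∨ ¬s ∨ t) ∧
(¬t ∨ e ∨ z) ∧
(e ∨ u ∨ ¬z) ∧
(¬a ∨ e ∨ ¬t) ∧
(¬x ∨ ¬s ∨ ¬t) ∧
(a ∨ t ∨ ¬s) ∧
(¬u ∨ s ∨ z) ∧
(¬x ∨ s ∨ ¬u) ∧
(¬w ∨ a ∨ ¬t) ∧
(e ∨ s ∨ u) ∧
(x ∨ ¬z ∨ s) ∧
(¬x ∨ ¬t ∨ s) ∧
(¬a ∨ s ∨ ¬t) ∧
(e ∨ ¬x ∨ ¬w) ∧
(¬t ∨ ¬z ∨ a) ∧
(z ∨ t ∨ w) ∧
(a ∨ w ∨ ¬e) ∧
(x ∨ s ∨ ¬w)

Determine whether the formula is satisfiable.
No

No, the formula is not satisfiable.

No assignment of truth values to the variables can make all 34 clauses true simultaneously.

The formula is UNSAT (unsatisfiable).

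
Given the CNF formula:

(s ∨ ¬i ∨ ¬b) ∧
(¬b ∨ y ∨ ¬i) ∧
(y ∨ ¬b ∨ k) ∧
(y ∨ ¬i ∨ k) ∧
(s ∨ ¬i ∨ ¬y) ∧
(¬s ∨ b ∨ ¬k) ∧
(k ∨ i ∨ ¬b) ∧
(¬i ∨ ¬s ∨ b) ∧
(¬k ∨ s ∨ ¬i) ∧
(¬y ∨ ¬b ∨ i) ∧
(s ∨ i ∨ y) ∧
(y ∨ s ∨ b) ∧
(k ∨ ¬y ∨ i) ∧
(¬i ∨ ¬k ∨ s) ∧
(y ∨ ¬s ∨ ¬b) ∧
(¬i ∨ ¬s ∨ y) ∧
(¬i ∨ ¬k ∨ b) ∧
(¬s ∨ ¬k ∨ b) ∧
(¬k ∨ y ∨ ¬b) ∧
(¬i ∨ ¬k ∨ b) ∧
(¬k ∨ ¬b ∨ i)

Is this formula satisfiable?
Yes

Yes, the formula is satisfiable.

One satisfying assignment is: k=True, s=False, b=False, y=True, i=False

Verification: With this assignment, all 21 clauses evaluate to true.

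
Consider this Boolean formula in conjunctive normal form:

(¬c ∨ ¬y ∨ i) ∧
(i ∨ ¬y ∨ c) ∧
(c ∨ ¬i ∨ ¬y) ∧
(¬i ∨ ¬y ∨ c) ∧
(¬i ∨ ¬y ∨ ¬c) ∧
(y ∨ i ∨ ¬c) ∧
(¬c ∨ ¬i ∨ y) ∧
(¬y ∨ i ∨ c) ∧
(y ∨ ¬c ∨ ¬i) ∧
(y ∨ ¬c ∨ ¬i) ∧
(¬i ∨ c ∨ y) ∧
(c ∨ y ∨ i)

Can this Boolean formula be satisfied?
No

No, the formula is not satisfiable.

No assignment of truth values to the variables can make all 12 clauses true simultaneously.

The formula is UNSAT (unsatisfiable).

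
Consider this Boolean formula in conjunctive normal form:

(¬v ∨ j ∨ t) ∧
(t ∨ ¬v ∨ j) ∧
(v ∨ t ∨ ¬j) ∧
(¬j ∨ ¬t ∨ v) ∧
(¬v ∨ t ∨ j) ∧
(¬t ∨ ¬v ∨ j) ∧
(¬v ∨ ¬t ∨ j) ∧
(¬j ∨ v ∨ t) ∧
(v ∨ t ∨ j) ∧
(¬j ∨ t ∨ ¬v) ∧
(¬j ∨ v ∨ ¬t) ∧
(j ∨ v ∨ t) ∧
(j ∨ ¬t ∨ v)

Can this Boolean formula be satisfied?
Yes

Yes, the formula is satisfiable.

One satisfying assignment is: j=True, t=True, v=True

Verification: With this assignment, all 13 clauses evaluate to true.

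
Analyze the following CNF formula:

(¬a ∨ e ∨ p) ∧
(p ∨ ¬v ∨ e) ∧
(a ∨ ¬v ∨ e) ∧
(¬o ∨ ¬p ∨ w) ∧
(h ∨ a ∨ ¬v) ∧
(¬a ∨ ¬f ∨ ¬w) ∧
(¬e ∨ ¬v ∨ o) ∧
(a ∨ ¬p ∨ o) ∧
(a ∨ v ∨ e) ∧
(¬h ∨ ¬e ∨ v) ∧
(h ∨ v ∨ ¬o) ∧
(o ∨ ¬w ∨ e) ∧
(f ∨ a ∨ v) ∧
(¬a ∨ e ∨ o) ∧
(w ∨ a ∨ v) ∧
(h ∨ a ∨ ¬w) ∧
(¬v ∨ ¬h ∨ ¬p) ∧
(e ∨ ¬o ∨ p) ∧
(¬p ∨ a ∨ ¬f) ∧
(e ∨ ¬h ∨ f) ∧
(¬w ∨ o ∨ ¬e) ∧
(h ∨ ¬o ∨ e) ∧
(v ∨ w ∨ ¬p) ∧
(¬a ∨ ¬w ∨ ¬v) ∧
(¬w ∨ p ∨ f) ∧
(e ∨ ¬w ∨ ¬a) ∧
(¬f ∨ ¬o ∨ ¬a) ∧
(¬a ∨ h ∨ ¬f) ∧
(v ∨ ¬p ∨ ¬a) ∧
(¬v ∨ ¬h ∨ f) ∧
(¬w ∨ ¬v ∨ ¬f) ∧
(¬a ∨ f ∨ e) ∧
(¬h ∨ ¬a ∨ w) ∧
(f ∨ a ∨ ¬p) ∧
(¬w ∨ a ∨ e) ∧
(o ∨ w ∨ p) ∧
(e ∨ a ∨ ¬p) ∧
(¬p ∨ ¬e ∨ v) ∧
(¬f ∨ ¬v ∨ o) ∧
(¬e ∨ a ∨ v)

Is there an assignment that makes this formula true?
Yes

Yes, the formula is satisfiable.

One satisfying assignment is: p=False, v=True, w=False, f=False, e=True, o=True, a=True, h=False

Verification: With this assignment, all 40 clauses evaluate to true.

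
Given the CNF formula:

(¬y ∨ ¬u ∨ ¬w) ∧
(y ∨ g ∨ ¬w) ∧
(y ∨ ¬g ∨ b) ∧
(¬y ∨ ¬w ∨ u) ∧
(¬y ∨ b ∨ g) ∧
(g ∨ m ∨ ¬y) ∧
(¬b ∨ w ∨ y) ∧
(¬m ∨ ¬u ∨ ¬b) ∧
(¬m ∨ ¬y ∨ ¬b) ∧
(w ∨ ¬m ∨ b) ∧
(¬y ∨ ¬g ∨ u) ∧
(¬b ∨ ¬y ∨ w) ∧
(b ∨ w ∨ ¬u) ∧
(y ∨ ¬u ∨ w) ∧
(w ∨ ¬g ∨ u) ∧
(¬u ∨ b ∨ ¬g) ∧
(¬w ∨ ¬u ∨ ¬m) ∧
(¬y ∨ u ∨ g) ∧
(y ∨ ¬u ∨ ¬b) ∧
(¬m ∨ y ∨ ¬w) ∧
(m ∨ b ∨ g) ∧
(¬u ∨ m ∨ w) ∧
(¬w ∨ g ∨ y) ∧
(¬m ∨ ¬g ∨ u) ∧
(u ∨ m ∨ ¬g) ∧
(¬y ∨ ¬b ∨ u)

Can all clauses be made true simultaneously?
No

No, the formula is not satisfiable.

No assignment of truth values to the variables can make all 26 clauses true simultaneously.

The formula is UNSAT (unsatisfiable).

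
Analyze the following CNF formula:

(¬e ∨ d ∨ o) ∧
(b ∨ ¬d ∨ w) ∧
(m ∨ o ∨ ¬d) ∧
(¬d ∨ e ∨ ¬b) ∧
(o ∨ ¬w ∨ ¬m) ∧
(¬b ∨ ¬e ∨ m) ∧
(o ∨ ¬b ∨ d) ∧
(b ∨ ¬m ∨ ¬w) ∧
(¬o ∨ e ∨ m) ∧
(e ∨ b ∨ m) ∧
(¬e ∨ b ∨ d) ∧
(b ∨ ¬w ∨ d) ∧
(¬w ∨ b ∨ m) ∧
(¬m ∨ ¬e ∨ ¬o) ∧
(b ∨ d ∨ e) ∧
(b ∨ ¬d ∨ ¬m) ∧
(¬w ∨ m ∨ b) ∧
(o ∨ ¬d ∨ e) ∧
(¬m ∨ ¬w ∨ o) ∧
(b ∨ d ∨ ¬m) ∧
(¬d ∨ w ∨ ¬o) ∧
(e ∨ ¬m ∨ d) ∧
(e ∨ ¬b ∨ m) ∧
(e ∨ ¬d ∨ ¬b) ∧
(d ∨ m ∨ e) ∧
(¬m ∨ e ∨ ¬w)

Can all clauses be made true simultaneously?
Yes

Yes, the formula is satisfiable.

One satisfying assignment is: d=True, b=True, o=False, m=True, e=True, w=False

Verification: With this assignment, all 26 clauses evaluate to true.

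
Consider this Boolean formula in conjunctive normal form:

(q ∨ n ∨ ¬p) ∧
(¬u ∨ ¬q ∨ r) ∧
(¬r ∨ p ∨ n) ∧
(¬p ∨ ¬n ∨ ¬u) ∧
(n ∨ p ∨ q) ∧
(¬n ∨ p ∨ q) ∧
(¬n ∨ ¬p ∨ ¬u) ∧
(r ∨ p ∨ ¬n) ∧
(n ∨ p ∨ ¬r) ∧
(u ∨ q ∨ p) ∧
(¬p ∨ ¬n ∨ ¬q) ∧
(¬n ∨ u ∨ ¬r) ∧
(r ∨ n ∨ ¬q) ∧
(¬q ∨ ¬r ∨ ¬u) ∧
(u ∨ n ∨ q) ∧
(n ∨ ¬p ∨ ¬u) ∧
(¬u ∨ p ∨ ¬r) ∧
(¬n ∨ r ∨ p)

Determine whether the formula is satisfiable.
Yes

Yes, the formula is satisfiable.

One satisfying assignment is: p=True, q=True, u=False, r=True, n=False

Verification: With this assignment, all 18 clauses evaluate to true.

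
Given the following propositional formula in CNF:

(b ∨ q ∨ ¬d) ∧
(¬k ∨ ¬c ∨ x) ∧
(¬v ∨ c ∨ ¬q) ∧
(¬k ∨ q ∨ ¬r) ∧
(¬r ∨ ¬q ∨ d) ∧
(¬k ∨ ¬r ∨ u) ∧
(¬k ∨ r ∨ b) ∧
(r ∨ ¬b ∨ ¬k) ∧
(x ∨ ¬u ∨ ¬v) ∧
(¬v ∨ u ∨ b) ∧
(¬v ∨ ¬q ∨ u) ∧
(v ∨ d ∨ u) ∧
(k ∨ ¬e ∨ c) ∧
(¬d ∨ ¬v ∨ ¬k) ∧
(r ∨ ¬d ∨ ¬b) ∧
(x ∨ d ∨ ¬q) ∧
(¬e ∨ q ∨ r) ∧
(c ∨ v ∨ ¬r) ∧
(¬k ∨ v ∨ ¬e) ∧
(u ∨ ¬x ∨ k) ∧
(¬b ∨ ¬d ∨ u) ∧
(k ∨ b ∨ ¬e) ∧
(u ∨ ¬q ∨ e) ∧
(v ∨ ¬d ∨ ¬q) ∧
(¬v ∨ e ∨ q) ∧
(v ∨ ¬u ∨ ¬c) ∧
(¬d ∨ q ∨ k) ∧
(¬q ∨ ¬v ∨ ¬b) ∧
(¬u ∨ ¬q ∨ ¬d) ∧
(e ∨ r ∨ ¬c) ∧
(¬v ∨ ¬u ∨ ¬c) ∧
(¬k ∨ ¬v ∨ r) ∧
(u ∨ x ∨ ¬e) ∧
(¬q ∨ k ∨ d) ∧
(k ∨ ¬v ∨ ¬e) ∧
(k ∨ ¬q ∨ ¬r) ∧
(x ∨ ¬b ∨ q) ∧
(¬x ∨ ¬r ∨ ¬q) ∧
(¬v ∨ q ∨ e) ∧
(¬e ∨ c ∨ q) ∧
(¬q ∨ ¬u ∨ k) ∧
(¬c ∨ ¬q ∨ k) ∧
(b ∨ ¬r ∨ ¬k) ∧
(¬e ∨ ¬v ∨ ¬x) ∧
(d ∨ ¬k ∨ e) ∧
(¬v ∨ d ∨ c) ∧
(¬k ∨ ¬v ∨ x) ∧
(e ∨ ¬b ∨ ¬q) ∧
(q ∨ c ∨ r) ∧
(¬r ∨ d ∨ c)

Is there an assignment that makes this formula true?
No

No, the formula is not satisfiable.

No assignment of truth values to the variables can make all 50 clauses true simultaneously.

The formula is UNSAT (unsatisfiable).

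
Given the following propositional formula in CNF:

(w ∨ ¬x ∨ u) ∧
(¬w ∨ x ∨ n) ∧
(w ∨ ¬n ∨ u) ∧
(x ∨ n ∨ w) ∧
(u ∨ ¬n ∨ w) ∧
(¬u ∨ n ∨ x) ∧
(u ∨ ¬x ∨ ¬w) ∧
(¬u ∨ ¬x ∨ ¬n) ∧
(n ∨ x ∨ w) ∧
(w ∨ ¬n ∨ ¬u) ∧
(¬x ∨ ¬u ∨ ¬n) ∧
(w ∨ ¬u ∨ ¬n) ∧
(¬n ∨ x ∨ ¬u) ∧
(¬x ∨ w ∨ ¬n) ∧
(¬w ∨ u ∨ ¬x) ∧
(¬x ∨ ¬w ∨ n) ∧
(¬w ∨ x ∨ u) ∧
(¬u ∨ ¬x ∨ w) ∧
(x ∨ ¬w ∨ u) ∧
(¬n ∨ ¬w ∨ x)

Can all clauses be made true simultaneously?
No

No, the formula is not satisfiable.

No assignment of truth values to the variables can make all 20 clauses true simultaneously.

The formula is UNSAT (unsatisfiable).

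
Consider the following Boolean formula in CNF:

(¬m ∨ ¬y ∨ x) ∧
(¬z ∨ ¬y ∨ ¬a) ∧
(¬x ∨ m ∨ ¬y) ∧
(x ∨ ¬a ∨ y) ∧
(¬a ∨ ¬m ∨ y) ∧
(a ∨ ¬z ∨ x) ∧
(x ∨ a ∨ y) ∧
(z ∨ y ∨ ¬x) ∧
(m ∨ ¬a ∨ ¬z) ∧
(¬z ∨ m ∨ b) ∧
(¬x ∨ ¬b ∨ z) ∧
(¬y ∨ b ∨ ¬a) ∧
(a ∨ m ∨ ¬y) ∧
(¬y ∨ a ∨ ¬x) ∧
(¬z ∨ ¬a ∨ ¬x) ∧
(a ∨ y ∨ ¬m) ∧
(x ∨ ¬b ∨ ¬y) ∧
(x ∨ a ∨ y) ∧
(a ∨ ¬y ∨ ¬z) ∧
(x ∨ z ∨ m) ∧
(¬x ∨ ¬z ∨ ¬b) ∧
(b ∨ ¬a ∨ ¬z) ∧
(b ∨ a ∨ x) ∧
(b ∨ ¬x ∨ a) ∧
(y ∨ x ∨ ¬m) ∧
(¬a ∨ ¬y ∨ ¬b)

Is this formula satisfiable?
No

No, the formula is not satisfiable.

No assignment of truth values to the variables can make all 26 clauses true simultaneously.

The formula is UNSAT (unsatisfiable).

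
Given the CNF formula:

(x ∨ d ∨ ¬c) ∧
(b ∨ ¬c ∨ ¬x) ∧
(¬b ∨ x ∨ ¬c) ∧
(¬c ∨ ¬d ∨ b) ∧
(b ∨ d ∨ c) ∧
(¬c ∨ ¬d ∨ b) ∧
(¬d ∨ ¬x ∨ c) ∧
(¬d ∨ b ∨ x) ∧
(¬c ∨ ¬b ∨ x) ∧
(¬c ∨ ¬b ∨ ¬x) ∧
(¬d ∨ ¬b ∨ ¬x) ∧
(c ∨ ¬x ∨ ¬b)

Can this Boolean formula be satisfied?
Yes

Yes, the formula is satisfiable.

One satisfying assignment is: x=False, c=False, d=False, b=True

Verification: With this assignment, all 12 clauses evaluate to true.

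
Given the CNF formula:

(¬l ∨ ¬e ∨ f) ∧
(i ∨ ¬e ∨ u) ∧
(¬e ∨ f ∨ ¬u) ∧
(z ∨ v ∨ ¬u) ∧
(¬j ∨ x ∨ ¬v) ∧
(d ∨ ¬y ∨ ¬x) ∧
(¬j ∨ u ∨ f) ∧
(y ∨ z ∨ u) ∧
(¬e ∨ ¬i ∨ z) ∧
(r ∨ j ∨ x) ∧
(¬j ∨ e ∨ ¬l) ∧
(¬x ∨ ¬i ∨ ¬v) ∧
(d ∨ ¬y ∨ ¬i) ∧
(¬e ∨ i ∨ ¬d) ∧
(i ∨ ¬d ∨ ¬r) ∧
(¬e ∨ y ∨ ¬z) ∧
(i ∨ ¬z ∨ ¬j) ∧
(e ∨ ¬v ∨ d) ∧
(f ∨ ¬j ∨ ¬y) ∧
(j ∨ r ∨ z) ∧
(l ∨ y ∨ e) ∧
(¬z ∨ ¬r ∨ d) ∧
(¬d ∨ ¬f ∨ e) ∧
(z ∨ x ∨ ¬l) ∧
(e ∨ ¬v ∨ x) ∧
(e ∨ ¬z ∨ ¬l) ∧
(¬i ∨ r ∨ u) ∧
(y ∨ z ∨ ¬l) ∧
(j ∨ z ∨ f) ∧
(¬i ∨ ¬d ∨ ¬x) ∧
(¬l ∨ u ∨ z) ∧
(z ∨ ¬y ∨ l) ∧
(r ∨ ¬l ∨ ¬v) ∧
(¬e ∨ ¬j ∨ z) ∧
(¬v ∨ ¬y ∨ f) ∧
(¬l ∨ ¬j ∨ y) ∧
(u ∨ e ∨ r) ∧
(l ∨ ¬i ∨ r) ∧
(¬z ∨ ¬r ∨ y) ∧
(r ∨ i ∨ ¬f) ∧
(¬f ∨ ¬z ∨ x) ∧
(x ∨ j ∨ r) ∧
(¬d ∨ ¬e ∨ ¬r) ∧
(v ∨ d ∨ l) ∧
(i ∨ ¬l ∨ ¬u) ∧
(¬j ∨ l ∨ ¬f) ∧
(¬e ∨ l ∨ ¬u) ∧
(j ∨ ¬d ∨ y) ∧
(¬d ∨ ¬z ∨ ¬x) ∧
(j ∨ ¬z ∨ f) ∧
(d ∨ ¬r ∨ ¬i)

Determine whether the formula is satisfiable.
No

No, the formula is not satisfiable.

No assignment of truth values to the variables can make all 51 clauses true simultaneously.

The formula is UNSAT (unsatisfiable).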